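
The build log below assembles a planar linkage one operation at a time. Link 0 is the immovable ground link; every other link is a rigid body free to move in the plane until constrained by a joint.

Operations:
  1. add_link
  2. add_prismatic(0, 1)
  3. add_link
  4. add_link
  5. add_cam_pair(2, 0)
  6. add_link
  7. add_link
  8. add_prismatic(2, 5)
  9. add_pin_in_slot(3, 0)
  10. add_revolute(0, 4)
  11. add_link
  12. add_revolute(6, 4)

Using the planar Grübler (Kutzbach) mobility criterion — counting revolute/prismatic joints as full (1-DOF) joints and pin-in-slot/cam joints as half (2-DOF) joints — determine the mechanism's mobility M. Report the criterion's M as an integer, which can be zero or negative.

L=1 J1=0 J2=0
add link → L=2 J1=0 J2=0
P@0,1 dof=1 J1 → L=2 J1=1 J2=0
add link → L=3 J1=1 J2=0
add link → L=4 J1=1 J2=0
C@2,0 dof=2 J2 → L=4 J1=1 J2=1
add link → L=5 J1=1 J2=1
add link → L=6 J1=1 J2=1
P@2,5 dof=1 J1 → L=6 J1=2 J2=1
PS@3,0 dof=2 J2 → L=6 J1=2 J2=2
R@0,4 dof=1 J1 → L=6 J1=3 J2=2
add link → L=7 J1=3 J2=2
R@6,4 dof=1 J1 → L=7 J1=4 J2=2
M=3(L−1)−2J1−J2=3·6−2·4−2=8

M = 8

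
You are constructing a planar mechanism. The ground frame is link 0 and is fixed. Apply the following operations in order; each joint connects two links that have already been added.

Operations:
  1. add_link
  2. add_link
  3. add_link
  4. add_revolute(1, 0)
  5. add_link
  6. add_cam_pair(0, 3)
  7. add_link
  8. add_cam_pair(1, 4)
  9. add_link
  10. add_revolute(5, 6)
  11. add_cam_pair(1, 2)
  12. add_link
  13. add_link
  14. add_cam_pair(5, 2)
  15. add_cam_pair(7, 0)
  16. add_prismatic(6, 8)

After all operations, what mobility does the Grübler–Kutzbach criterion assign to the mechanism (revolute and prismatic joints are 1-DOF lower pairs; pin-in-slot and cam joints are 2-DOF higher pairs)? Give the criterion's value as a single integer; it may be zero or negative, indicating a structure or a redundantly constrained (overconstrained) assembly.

ground; <1,0,0>
#1 <2,0,0>
#2 <3,0,0>
#3 <4,0,0>
R:1↔0 J1 <4,1,0>
#4 <5,1,0>
C:0↔3 J2 <5,1,1>
#5 <6,1,1>
C:1↔4 J2 <6,1,2>
#6 <7,1,2>
R:5↔6 J1 <7,2,2>
C:1↔2 J2 <7,2,3>
#7 <8,2,3>
#8 <9,2,3>
C:5↔2 J2 <9,2,4>
C:7↔0 J2 <9,2,5>
P:6↔8 J1 <9,3,5>
3×8 − 2×3 − 1×5 = 13

M = 13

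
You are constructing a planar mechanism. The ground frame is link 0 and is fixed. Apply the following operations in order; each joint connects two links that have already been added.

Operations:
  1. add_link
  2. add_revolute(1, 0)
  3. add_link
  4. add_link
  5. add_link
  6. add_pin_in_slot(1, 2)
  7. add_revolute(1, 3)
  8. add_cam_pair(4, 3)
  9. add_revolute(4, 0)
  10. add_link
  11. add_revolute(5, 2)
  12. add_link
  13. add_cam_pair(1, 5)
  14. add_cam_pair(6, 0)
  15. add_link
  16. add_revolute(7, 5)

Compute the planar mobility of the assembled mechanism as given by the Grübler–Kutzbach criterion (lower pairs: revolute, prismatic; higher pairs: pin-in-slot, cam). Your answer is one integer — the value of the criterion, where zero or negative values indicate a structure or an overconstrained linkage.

M = 7

(L,J1,J2)=(1,0,0); link0 fixed
link1: (2,0,0)
R 1-0 [J1]: (2,1,0)
link2: (3,1,0)
link3: (4,1,0)
link4: (5,1,0)
PS 1-2 [J2]: (5,1,1)
R 1-3 [J1]: (5,2,1)
C 4-3 [J2]: (5,2,2)
R 4-0 [J1]: (5,3,2)
link5: (6,3,2)
R 5-2 [J1]: (6,4,2)
link6: (7,4,2)
C 1-5 [J2]: (7,4,3)
C 6-0 [J2]: (7,4,4)
link7: (8,4,4)
R 7-5 [J1]: (8,5,4)
Grübler: 3·7 − 2·5 − 4 = 7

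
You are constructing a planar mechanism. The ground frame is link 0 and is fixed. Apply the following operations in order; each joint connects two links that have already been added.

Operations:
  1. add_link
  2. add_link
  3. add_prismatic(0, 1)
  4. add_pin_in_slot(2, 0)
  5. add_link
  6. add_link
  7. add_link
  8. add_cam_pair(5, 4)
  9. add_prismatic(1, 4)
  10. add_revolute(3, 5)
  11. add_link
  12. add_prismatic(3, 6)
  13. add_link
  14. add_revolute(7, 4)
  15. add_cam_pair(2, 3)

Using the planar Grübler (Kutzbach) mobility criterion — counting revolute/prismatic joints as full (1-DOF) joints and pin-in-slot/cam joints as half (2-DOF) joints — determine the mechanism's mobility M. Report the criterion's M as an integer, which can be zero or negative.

M = 8

ground; <1,0,0>
#1 <2,0,0>
#2 <3,0,0>
P:0↔1 J1 <3,1,0>
PS:2↔0 J2 <3,1,1>
#3 <4,1,1>
#4 <5,1,1>
#5 <6,1,1>
C:5↔4 J2 <6,1,2>
P:1↔4 J1 <6,2,2>
R:3↔5 J1 <6,3,2>
#6 <7,3,2>
P:3↔6 J1 <7,4,2>
#7 <8,4,2>
R:7↔4 J1 <8,5,2>
C:2↔3 J2 <8,5,3>
3×7 − 2×5 − 1×3 = 8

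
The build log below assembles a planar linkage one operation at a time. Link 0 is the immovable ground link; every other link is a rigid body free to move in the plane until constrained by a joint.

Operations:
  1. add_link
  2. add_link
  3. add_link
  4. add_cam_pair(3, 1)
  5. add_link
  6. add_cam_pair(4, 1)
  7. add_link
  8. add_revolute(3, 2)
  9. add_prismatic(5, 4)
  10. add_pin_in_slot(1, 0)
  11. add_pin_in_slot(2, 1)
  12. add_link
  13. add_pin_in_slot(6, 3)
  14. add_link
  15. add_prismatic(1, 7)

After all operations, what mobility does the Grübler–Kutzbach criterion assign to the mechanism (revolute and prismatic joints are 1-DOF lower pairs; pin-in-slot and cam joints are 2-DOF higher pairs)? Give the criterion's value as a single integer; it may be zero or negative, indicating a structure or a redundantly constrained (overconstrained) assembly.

M = 10

(L,J1,J2)=(1,0,0); link0 fixed
link1: (2,0,0)
link2: (3,0,0)
link3: (4,0,0)
C 3-1 [J2]: (4,0,1)
link4: (5,0,1)
C 4-1 [J2]: (5,0,2)
link5: (6,0,2)
R 3-2 [J1]: (6,1,2)
P 5-4 [J1]: (6,2,2)
PS 1-0 [J2]: (6,2,3)
PS 2-1 [J2]: (6,2,4)
link6: (7,2,4)
PS 6-3 [J2]: (7,2,5)
link7: (8,2,5)
P 1-7 [J1]: (8,3,5)
Grübler: 3·7 − 2·3 − 5 = 10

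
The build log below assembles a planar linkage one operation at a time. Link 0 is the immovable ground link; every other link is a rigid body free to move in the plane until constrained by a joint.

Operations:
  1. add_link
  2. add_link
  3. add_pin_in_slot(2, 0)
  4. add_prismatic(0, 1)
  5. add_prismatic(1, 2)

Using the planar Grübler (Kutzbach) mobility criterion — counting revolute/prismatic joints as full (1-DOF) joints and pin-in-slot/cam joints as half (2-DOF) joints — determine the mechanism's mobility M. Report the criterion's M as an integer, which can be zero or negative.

L=1 J1=0 J2=0
add link → L=2 J1=0 J2=0
add link → L=3 J1=0 J2=0
PS@2,0 dof=2 J2 → L=3 J1=0 J2=1
P@0,1 dof=1 J1 → L=3 J1=1 J2=1
P@1,2 dof=1 J1 → L=3 J1=2 J2=1
M=3(L−1)−2J1−J2=3·2−2·2−1=1

M = 1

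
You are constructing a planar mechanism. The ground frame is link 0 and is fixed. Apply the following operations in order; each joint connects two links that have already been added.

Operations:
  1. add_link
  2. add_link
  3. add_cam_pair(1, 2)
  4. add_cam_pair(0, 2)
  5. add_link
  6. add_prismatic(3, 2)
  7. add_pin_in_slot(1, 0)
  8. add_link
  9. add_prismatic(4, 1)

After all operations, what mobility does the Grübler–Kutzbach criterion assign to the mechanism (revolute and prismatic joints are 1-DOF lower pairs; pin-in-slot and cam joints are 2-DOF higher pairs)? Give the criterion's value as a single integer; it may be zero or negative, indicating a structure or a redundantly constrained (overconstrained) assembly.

M = 5

ground; <1,0,0>
#1 <2,0,0>
#2 <3,0,0>
C:1↔2 J2 <3,0,1>
C:0↔2 J2 <3,0,2>
#3 <4,0,2>
P:3↔2 J1 <4,1,2>
PS:1↔0 J2 <4,1,3>
#4 <5,1,3>
P:4↔1 J1 <5,2,3>
3×4 − 2×2 − 1×3 = 5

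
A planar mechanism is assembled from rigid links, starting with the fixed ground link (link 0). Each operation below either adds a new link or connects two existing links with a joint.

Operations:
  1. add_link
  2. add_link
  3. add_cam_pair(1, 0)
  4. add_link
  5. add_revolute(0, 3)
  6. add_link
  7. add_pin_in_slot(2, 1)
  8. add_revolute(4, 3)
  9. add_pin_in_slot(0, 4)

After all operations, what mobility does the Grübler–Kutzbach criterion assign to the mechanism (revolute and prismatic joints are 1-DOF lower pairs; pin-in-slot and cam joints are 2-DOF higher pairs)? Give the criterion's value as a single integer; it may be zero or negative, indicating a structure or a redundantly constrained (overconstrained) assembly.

L=1 J1=0 J2=0
add link → L=2 J1=0 J2=0
add link → L=3 J1=0 J2=0
C@1,0 dof=2 J2 → L=3 J1=0 J2=1
add link → L=4 J1=0 J2=1
R@0,3 dof=1 J1 → L=4 J1=1 J2=1
add link → L=5 J1=1 J2=1
PS@2,1 dof=2 J2 → L=5 J1=1 J2=2
R@4,3 dof=1 J1 → L=5 J1=2 J2=2
PS@0,4 dof=2 J2 → L=5 J1=2 J2=3
M=3(L−1)−2J1−J2=3·4−2·2−3=5

M = 5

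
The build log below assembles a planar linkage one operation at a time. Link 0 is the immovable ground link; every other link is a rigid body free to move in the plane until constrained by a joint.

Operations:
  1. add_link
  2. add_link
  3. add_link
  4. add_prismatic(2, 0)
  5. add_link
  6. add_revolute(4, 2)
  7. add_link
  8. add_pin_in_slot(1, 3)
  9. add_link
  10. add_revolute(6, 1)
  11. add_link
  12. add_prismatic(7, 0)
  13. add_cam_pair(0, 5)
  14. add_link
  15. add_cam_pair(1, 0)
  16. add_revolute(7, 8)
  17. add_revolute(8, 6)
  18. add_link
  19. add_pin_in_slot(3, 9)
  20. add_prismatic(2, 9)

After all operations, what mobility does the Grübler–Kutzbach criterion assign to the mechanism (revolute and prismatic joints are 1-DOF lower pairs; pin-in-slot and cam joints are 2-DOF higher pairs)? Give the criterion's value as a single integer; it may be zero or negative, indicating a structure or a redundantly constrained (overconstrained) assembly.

(L,J1,J2)=(1,0,0); link0 fixed
link1: (2,0,0)
link2: (3,0,0)
link3: (4,0,0)
P 2-0 [J1]: (4,1,0)
link4: (5,1,0)
R 4-2 [J1]: (5,2,0)
link5: (6,2,0)
PS 1-3 [J2]: (6,2,1)
link6: (7,2,1)
R 6-1 [J1]: (7,3,1)
link7: (8,3,1)
P 7-0 [J1]: (8,4,1)
C 0-5 [J2]: (8,4,2)
link8: (9,4,2)
C 1-0 [J2]: (9,4,3)
R 7-8 [J1]: (9,5,3)
R 8-6 [J1]: (9,6,3)
link9: (10,6,3)
PS 3-9 [J2]: (10,6,4)
P 2-9 [J1]: (10,7,4)
Grübler: 3·9 − 2·7 − 4 = 9

M = 9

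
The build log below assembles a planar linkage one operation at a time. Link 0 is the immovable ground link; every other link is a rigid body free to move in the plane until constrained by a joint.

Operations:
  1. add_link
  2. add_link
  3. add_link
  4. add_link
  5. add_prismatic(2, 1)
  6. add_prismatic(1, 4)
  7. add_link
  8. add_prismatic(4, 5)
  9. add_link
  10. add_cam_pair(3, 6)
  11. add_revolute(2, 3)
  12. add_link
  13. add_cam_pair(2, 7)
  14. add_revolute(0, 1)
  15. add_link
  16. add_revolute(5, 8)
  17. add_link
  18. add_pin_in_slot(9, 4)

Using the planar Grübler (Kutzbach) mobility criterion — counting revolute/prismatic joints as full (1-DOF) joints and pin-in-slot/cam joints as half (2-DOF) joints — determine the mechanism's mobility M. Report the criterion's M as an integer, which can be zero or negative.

ground; <1,0,0>
#1 <2,0,0>
#2 <3,0,0>
#3 <4,0,0>
#4 <5,0,0>
P:2↔1 J1 <5,1,0>
P:1↔4 J1 <5,2,0>
#5 <6,2,0>
P:4↔5 J1 <6,3,0>
#6 <7,3,0>
C:3↔6 J2 <7,3,1>
R:2↔3 J1 <7,4,1>
#7 <8,4,1>
C:2↔7 J2 <8,4,2>
R:0↔1 J1 <8,5,2>
#8 <9,5,2>
R:5↔8 J1 <9,6,2>
#9 <10,6,2>
PS:9↔4 J2 <10,6,3>
3×9 − 2×6 − 1×3 = 12

M = 12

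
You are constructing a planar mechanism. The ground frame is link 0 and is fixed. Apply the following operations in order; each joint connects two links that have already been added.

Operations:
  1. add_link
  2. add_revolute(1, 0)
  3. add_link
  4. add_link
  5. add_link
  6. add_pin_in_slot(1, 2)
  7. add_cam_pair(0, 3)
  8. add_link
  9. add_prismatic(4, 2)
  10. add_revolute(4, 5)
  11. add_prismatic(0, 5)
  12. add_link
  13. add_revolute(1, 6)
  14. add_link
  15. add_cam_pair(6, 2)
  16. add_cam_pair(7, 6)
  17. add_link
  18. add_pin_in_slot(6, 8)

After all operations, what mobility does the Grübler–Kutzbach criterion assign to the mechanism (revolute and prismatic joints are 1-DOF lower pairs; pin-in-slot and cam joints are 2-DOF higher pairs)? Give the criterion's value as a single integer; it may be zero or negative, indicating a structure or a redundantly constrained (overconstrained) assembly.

ground; <1,0,0>
#1 <2,0,0>
R:1↔0 J1 <2,1,0>
#2 <3,1,0>
#3 <4,1,0>
#4 <5,1,0>
PS:1↔2 J2 <5,1,1>
C:0↔3 J2 <5,1,2>
#5 <6,1,2>
P:4↔2 J1 <6,2,2>
R:4↔5 J1 <6,3,2>
P:0↔5 J1 <6,4,2>
#6 <7,4,2>
R:1↔6 J1 <7,5,2>
#7 <8,5,2>
C:6↔2 J2 <8,5,3>
C:7↔6 J2 <8,5,4>
#8 <9,5,4>
PS:6↔8 J2 <9,5,5>
3×8 − 2×5 − 1×5 = 9

M = 9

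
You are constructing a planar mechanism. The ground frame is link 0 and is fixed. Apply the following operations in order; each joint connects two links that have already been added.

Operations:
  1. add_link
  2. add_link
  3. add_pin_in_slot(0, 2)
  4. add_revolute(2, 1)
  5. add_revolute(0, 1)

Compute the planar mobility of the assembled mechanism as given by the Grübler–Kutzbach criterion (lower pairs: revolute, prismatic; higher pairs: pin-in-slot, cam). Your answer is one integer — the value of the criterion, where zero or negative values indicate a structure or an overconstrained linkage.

M = 1

link 0 = ground. State L|J1|J2 = 1|0|0
+link1  2|0|0
+link2  3|0|0
PS(0,2) f=2→J2  3|0|1
R(2,1) f=1→J1  3|1|1
R(0,1) f=1→J1  3|2|1
M = 3(3−1)−2·2−1 = 6−4−1 = 1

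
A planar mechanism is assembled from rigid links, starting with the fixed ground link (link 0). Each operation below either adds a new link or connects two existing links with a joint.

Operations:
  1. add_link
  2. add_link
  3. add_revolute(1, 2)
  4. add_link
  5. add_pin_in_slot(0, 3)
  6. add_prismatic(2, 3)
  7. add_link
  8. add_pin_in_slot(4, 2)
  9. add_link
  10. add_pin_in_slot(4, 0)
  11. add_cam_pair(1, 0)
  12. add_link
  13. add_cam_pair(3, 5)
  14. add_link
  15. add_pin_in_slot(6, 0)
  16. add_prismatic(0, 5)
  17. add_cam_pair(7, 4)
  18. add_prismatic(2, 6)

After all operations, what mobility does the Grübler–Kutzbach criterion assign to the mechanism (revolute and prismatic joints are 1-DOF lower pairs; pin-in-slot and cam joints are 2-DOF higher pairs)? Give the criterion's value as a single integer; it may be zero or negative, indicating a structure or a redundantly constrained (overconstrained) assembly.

ground; <1,0,0>
#1 <2,0,0>
#2 <3,0,0>
R:1↔2 J1 <3,1,0>
#3 <4,1,0>
PS:0↔3 J2 <4,1,1>
P:2↔3 J1 <4,2,1>
#4 <5,2,1>
PS:4↔2 J2 <5,2,2>
#5 <6,2,2>
PS:4↔0 J2 <6,2,3>
C:1↔0 J2 <6,2,4>
#6 <7,2,4>
C:3↔5 J2 <7,2,5>
#7 <8,2,5>
PS:6↔0 J2 <8,2,6>
P:0↔5 J1 <8,3,6>
C:7↔4 J2 <8,3,7>
P:2↔6 J1 <8,4,7>
3×7 − 2×4 − 1×7 = 6

M = 6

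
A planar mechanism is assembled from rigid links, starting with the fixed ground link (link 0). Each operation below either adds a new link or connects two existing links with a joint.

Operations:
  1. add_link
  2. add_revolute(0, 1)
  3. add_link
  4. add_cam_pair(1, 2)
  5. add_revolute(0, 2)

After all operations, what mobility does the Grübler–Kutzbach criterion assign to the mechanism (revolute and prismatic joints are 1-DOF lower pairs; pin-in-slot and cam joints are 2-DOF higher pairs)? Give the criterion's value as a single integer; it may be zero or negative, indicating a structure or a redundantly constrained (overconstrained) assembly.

(L,J1,J2)=(1,0,0); link0 fixed
link1: (2,0,0)
R 0-1 [J1]: (2,1,0)
link2: (3,1,0)
C 1-2 [J2]: (3,1,1)
R 0-2 [J1]: (3,2,1)
Grübler: 3·2 − 2·2 − 1 = 1

M = 1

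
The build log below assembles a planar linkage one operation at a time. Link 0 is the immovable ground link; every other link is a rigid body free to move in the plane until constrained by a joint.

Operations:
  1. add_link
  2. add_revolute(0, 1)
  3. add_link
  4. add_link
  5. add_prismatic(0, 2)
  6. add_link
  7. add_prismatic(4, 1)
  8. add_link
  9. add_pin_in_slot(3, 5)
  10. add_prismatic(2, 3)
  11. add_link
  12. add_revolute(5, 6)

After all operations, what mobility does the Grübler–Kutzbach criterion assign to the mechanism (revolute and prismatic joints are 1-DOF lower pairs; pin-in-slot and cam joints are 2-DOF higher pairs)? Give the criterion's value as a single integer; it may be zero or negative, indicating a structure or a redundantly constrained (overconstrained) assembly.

L=1 J1=0 J2=0
add link → L=2 J1=0 J2=0
R@0,1 dof=1 J1 → L=2 J1=1 J2=0
add link → L=3 J1=1 J2=0
add link → L=4 J1=1 J2=0
P@0,2 dof=1 J1 → L=4 J1=2 J2=0
add link → L=5 J1=2 J2=0
P@4,1 dof=1 J1 → L=5 J1=3 J2=0
add link → L=6 J1=3 J2=0
PS@3,5 dof=2 J2 → L=6 J1=3 J2=1
P@2,3 dof=1 J1 → L=6 J1=4 J2=1
add link → L=7 J1=4 J2=1
R@5,6 dof=1 J1 → L=7 J1=5 J2=1
M=3(L−1)−2J1−J2=3·6−2·5−1=7

M = 7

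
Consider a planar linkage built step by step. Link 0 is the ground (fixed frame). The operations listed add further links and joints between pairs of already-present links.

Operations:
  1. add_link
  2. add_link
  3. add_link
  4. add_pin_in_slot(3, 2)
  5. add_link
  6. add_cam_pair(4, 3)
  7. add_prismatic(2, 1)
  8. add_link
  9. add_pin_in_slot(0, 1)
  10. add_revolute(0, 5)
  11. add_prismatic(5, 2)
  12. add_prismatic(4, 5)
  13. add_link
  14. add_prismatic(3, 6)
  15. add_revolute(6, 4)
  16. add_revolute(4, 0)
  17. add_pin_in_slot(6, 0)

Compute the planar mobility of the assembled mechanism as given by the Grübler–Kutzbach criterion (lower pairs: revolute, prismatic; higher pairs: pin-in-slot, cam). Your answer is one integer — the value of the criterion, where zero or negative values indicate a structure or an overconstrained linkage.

M = 0

ground; <1,0,0>
#1 <2,0,0>
#2 <3,0,0>
#3 <4,0,0>
PS:3↔2 J2 <4,0,1>
#4 <5,0,1>
C:4↔3 J2 <5,0,2>
P:2↔1 J1 <5,1,2>
#5 <6,1,2>
PS:0↔1 J2 <6,1,3>
R:0↔5 J1 <6,2,3>
P:5↔2 J1 <6,3,3>
P:4↔5 J1 <6,4,3>
#6 <7,4,3>
P:3↔6 J1 <7,5,3>
R:6↔4 J1 <7,6,3>
R:4↔0 J1 <7,7,3>
PS:6↔0 J2 <7,7,4>
3×6 − 2×7 − 1×4 = 0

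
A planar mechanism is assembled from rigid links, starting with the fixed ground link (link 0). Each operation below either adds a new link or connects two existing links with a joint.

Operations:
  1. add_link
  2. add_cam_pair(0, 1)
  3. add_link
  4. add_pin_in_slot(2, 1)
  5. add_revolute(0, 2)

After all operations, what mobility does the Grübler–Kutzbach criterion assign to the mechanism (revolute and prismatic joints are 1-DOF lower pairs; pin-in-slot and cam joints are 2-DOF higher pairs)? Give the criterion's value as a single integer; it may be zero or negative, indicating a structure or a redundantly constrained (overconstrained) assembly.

M = 2

(L,J1,J2)=(1,0,0); link0 fixed
link1: (2,0,0)
C 0-1 [J2]: (2,0,1)
link2: (3,0,1)
PS 2-1 [J2]: (3,0,2)
R 0-2 [J1]: (3,1,2)
Grübler: 3·2 − 2·1 − 2 = 2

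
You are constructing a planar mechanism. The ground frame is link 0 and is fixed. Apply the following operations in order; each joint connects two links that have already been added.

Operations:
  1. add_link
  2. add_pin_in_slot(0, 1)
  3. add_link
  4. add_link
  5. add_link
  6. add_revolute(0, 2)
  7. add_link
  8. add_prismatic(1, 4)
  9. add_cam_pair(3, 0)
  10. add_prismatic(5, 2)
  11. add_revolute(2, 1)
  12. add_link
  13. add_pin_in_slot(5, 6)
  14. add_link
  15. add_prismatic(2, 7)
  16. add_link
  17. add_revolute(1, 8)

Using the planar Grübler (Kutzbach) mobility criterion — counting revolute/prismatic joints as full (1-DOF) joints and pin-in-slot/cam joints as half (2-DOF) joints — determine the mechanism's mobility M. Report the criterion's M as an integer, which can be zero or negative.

L=1 J1=0 J2=0
add link → L=2 J1=0 J2=0
PS@0,1 dof=2 J2 → L=2 J1=0 J2=1
add link → L=3 J1=0 J2=1
add link → L=4 J1=0 J2=1
add link → L=5 J1=0 J2=1
R@0,2 dof=1 J1 → L=5 J1=1 J2=1
add link → L=6 J1=1 J2=1
P@1,4 dof=1 J1 → L=6 J1=2 J2=1
C@3,0 dof=2 J2 → L=6 J1=2 J2=2
P@5,2 dof=1 J1 → L=6 J1=3 J2=2
R@2,1 dof=1 J1 → L=6 J1=4 J2=2
add link → L=7 J1=4 J2=2
PS@5,6 dof=2 J2 → L=7 J1=4 J2=3
add link → L=8 J1=4 J2=3
P@2,7 dof=1 J1 → L=8 J1=5 J2=3
add link → L=9 J1=5 J2=3
R@1,8 dof=1 J1 → L=9 J1=6 J2=3
M=3(L−1)−2J1−J2=3·8−2·6−3=9

M = 9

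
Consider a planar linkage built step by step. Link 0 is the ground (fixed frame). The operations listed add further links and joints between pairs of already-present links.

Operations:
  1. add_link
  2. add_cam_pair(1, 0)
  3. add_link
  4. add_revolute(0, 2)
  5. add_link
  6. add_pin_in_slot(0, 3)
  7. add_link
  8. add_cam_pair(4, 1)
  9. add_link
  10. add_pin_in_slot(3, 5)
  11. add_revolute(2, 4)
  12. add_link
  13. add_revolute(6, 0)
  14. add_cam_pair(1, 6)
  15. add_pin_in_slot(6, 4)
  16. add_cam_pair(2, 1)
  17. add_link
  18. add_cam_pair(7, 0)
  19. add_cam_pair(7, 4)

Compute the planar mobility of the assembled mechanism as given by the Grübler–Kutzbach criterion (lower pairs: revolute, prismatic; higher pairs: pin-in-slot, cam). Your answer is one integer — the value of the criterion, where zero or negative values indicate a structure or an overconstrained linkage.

ground; <1,0,0>
#1 <2,0,0>
C:1↔0 J2 <2,0,1>
#2 <3,0,1>
R:0↔2 J1 <3,1,1>
#3 <4,1,1>
PS:0↔3 J2 <4,1,2>
#4 <5,1,2>
C:4↔1 J2 <5,1,3>
#5 <6,1,3>
PS:3↔5 J2 <6,1,4>
R:2↔4 J1 <6,2,4>
#6 <7,2,4>
R:6↔0 J1 <7,3,4>
C:1↔6 J2 <7,3,5>
PS:6↔4 J2 <7,3,6>
C:2↔1 J2 <7,3,7>
#7 <8,3,7>
C:7↔0 J2 <8,3,8>
C:7↔4 J2 <8,3,9>
3×7 − 2×3 − 1×9 = 6

M = 6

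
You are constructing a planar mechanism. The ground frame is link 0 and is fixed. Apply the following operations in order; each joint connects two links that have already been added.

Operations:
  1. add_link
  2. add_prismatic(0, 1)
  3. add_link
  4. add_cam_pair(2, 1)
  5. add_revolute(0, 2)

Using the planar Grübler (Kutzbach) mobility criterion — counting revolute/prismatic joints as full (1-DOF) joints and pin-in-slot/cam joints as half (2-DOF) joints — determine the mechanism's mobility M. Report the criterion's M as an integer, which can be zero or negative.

[1;0;0] (link 0 is ground)
L+ [2;0;0]
P(0,1)∈J1 [2;1;0]
L+ [3;1;0]
C(2,1)∈J2 [3;1;1]
R(0,2)∈J1 [3;2;1]
mobility = 6 − 4 − 1 = 1

M = 1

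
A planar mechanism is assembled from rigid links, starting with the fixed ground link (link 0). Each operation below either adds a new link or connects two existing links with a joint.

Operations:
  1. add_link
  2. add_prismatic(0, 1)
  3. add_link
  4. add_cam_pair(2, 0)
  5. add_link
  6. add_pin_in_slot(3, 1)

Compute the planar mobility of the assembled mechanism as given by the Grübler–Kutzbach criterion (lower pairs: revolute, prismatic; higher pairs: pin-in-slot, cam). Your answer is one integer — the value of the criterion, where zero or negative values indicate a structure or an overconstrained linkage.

M = 5

link 0 = ground. State L|J1|J2 = 1|0|0
+link1  2|0|0
P(0,1) f=1→J1  2|1|0
+link2  3|1|0
C(2,0) f=2→J2  3|1|1
+link3  4|1|1
PS(3,1) f=2→J2  4|1|2
M = 3(4−1)−2·1−2 = 9−2−2 = 5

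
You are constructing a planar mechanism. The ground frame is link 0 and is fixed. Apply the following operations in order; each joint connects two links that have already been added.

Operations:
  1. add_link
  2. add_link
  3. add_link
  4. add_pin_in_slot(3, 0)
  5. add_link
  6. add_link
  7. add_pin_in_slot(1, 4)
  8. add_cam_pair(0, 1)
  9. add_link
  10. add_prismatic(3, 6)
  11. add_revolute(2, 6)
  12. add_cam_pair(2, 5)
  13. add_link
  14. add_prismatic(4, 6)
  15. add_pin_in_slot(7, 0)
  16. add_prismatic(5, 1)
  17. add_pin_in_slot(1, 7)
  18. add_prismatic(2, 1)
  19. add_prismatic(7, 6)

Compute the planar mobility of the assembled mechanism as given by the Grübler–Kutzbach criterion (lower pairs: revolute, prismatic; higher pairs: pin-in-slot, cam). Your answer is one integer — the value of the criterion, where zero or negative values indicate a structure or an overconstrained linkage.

M = 3

link 0 = ground. State L|J1|J2 = 1|0|0
+link1  2|0|0
+link2  3|0|0
+link3  4|0|0
PS(3,0) f=2→J2  4|0|1
+link4  5|0|1
+link5  6|0|1
PS(1,4) f=2→J2  6|0|2
C(0,1) f=2→J2  6|0|3
+link6  7|0|3
P(3,6) f=1→J1  7|1|3
R(2,6) f=1→J1  7|2|3
C(2,5) f=2→J2  7|2|4
+link7  8|2|4
P(4,6) f=1→J1  8|3|4
PS(7,0) f=2→J2  8|3|5
P(5,1) f=1→J1  8|4|5
PS(1,7) f=2→J2  8|4|6
P(2,1) f=1→J1  8|5|6
P(7,6) f=1→J1  8|6|6
M = 3(8−1)−2·6−6 = 21−12−6 = 3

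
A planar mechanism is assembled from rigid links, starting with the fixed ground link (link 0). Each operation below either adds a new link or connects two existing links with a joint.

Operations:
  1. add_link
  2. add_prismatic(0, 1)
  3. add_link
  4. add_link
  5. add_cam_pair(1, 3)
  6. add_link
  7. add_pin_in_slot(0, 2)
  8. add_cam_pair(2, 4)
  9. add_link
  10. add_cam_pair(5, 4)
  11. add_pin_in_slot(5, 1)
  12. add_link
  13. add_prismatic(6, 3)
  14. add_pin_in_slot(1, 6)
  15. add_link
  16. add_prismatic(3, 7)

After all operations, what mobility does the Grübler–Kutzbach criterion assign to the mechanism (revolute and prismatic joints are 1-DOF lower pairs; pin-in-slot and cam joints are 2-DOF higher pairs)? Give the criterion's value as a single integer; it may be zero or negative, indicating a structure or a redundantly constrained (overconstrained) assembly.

ground; <1,0,0>
#1 <2,0,0>
P:0↔1 J1 <2,1,0>
#2 <3,1,0>
#3 <4,1,0>
C:1↔3 J2 <4,1,1>
#4 <5,1,1>
PS:0↔2 J2 <5,1,2>
C:2↔4 J2 <5,1,3>
#5 <6,1,3>
C:5↔4 J2 <6,1,4>
PS:5↔1 J2 <6,1,5>
#6 <7,1,5>
P:6↔3 J1 <7,2,5>
PS:1↔6 J2 <7,2,6>
#7 <8,2,6>
P:3↔7 J1 <8,3,6>
3×7 − 2×3 − 1×6 = 9

M = 9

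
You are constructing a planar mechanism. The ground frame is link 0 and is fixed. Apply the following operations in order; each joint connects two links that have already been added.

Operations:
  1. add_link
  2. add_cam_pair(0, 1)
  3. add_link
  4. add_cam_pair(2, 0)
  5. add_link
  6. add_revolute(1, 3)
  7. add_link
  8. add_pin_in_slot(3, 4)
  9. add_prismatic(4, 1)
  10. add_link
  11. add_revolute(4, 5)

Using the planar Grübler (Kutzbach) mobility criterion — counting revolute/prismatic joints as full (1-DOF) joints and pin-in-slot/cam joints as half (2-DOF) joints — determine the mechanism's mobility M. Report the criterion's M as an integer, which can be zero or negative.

M = 6

ground; <1,0,0>
#1 <2,0,0>
C:0↔1 J2 <2,0,1>
#2 <3,0,1>
C:2↔0 J2 <3,0,2>
#3 <4,0,2>
R:1↔3 J1 <4,1,2>
#4 <5,1,2>
PS:3↔4 J2 <5,1,3>
P:4↔1 J1 <5,2,3>
#5 <6,2,3>
R:4↔5 J1 <6,3,3>
3×5 − 2×3 − 1×3 = 6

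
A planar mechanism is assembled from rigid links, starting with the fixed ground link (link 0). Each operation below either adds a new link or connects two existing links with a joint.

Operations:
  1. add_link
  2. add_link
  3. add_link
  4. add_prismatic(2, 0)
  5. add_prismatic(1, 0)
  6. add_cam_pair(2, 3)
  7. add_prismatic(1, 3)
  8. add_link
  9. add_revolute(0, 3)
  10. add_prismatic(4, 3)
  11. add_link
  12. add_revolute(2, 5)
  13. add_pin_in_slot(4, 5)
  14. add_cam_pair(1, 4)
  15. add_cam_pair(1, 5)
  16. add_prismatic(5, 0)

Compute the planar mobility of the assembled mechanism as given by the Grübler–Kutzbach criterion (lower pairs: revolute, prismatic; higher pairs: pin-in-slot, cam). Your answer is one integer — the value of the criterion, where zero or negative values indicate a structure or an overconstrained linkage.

M = -3

L=1 J1=0 J2=0
add link → L=2 J1=0 J2=0
add link → L=3 J1=0 J2=0
add link → L=4 J1=0 J2=0
P@2,0 dof=1 J1 → L=4 J1=1 J2=0
P@1,0 dof=1 J1 → L=4 J1=2 J2=0
C@2,3 dof=2 J2 → L=4 J1=2 J2=1
P@1,3 dof=1 J1 → L=4 J1=3 J2=1
add link → L=5 J1=3 J2=1
R@0,3 dof=1 J1 → L=5 J1=4 J2=1
P@4,3 dof=1 J1 → L=5 J1=5 J2=1
add link → L=6 J1=5 J2=1
R@2,5 dof=1 J1 → L=6 J1=6 J2=1
PS@4,5 dof=2 J2 → L=6 J1=6 J2=2
C@1,4 dof=2 J2 → L=6 J1=6 J2=3
C@1,5 dof=2 J2 → L=6 J1=6 J2=4
P@5,0 dof=1 J1 → L=6 J1=7 J2=4
M=3(L−1)−2J1−J2=3·5−2·7−4=-3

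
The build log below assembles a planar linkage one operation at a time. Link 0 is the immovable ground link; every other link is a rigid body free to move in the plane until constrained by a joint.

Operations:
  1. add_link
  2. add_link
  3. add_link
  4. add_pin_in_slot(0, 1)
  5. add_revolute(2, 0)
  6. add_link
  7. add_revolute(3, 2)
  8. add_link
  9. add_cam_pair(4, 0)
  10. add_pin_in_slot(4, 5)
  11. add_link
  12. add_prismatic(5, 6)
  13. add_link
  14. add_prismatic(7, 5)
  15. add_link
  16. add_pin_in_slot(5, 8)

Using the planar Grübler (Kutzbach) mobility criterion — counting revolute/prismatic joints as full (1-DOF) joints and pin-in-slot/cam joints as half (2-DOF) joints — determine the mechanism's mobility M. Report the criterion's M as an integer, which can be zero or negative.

M = 12

(L,J1,J2)=(1,0,0); link0 fixed
link1: (2,0,0)
link2: (3,0,0)
link3: (4,0,0)
PS 0-1 [J2]: (4,0,1)
R 2-0 [J1]: (4,1,1)
link4: (5,1,1)
R 3-2 [J1]: (5,2,1)
link5: (6,2,1)
C 4-0 [J2]: (6,2,2)
PS 4-5 [J2]: (6,2,3)
link6: (7,2,3)
P 5-6 [J1]: (7,3,3)
link7: (8,3,3)
P 7-5 [J1]: (8,4,3)
link8: (9,4,3)
PS 5-8 [J2]: (9,4,4)
Grübler: 3·8 − 2·4 − 4 = 12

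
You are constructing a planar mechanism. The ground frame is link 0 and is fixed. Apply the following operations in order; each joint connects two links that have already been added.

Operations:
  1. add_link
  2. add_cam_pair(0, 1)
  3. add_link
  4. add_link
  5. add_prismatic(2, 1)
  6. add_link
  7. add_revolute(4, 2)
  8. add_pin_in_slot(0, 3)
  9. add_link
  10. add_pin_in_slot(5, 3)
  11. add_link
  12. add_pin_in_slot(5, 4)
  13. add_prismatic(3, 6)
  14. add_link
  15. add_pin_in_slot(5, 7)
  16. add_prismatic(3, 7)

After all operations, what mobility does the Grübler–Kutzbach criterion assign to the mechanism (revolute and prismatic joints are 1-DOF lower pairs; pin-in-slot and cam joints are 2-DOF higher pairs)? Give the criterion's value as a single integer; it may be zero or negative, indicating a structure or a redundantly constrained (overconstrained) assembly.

L=1 J1=0 J2=0
add link → L=2 J1=0 J2=0
C@0,1 dof=2 J2 → L=2 J1=0 J2=1
add link → L=3 J1=0 J2=1
add link → L=4 J1=0 J2=1
P@2,1 dof=1 J1 → L=4 J1=1 J2=1
add link → L=5 J1=1 J2=1
R@4,2 dof=1 J1 → L=5 J1=2 J2=1
PS@0,3 dof=2 J2 → L=5 J1=2 J2=2
add link → L=6 J1=2 J2=2
PS@5,3 dof=2 J2 → L=6 J1=2 J2=3
add link → L=7 J1=2 J2=3
PS@5,4 dof=2 J2 → L=7 J1=2 J2=4
P@3,6 dof=1 J1 → L=7 J1=3 J2=4
add link → L=8 J1=3 J2=4
PS@5,7 dof=2 J2 → L=8 J1=3 J2=5
P@3,7 dof=1 J1 → L=8 J1=4 J2=5
M=3(L−1)−2J1−J2=3·7−2·4−5=8

M = 8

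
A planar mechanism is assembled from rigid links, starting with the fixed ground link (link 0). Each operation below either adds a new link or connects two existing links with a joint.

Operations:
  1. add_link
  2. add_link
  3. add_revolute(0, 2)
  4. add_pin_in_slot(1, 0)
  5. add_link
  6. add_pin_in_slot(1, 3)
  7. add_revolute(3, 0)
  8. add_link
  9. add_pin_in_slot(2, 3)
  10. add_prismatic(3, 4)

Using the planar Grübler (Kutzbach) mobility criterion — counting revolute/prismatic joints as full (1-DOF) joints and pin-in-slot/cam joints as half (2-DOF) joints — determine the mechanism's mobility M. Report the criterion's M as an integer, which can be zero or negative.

M = 3

ground; <1,0,0>
#1 <2,0,0>
#2 <3,0,0>
R:0↔2 J1 <3,1,0>
PS:1↔0 J2 <3,1,1>
#3 <4,1,1>
PS:1↔3 J2 <4,1,2>
R:3↔0 J1 <4,2,2>
#4 <5,2,2>
PS:2↔3 J2 <5,2,3>
P:3↔4 J1 <5,3,3>
3×4 − 2×3 − 1×3 = 3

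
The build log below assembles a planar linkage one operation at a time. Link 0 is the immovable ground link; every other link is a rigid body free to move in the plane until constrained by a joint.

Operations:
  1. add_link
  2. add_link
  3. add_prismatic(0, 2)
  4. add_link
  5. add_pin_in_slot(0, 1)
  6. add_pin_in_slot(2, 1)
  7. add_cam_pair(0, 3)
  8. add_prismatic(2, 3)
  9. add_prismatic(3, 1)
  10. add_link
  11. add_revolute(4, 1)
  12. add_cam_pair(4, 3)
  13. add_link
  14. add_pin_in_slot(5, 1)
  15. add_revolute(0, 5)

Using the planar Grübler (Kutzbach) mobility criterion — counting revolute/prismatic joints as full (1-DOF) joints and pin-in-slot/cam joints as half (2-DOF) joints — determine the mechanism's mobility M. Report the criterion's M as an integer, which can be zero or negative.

M = 0

L=1 J1=0 J2=0
add link → L=2 J1=0 J2=0
add link → L=3 J1=0 J2=0
P@0,2 dof=1 J1 → L=3 J1=1 J2=0
add link → L=4 J1=1 J2=0
PS@0,1 dof=2 J2 → L=4 J1=1 J2=1
PS@2,1 dof=2 J2 → L=4 J1=1 J2=2
C@0,3 dof=2 J2 → L=4 J1=1 J2=3
P@2,3 dof=1 J1 → L=4 J1=2 J2=3
P@3,1 dof=1 J1 → L=4 J1=3 J2=3
add link → L=5 J1=3 J2=3
R@4,1 dof=1 J1 → L=5 J1=4 J2=3
C@4,3 dof=2 J2 → L=5 J1=4 J2=4
add link → L=6 J1=4 J2=4
PS@5,1 dof=2 J2 → L=6 J1=4 J2=5
R@0,5 dof=1 J1 → L=6 J1=5 J2=5
M=3(L−1)−2J1−J2=3·5−2·5−5=0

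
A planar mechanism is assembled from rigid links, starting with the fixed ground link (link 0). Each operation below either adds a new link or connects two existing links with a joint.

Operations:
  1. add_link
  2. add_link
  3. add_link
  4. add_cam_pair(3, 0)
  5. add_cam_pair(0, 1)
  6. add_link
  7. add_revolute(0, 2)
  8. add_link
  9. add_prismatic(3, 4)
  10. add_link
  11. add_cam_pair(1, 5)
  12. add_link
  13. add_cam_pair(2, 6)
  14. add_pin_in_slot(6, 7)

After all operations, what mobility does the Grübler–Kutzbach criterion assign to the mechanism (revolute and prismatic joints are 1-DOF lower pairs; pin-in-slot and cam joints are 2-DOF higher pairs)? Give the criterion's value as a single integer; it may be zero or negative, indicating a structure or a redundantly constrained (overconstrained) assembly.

L=1 J1=0 J2=0
add link → L=2 J1=0 J2=0
add link → L=3 J1=0 J2=0
add link → L=4 J1=0 J2=0
C@3,0 dof=2 J2 → L=4 J1=0 J2=1
C@0,1 dof=2 J2 → L=4 J1=0 J2=2
add link → L=5 J1=0 J2=2
R@0,2 dof=1 J1 → L=5 J1=1 J2=2
add link → L=6 J1=1 J2=2
P@3,4 dof=1 J1 → L=6 J1=2 J2=2
add link → L=7 J1=2 J2=2
C@1,5 dof=2 J2 → L=7 J1=2 J2=3
add link → L=8 J1=2 J2=3
C@2,6 dof=2 J2 → L=8 J1=2 J2=4
PS@6,7 dof=2 J2 → L=8 J1=2 J2=5
M=3(L−1)−2J1−J2=3·7−2·2−5=12

M = 12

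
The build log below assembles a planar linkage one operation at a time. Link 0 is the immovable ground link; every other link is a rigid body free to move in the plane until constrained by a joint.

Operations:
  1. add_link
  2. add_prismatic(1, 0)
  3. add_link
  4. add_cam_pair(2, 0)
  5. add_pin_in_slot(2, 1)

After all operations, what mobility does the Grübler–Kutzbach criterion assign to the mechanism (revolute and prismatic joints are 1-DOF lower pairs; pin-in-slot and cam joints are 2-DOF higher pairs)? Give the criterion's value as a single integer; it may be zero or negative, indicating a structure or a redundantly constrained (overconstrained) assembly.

(L,J1,J2)=(1,0,0); link0 fixed
link1: (2,0,0)
P 1-0 [J1]: (2,1,0)
link2: (3,1,0)
C 2-0 [J2]: (3,1,1)
PS 2-1 [J2]: (3,1,2)
Grübler: 3·2 − 2·1 − 2 = 2

M = 2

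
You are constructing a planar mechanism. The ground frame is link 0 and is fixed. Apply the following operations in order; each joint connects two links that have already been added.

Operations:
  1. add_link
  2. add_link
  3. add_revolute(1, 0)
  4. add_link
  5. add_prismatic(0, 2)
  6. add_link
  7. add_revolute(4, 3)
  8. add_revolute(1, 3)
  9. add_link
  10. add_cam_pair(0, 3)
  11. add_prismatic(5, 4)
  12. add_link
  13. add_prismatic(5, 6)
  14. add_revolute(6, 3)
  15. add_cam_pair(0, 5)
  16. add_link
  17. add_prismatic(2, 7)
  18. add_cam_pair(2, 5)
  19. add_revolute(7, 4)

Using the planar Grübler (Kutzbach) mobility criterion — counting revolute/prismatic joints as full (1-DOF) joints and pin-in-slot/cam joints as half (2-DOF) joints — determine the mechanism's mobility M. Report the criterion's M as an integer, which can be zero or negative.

M = 0

ground; <1,0,0>
#1 <2,0,0>
#2 <3,0,0>
R:1↔0 J1 <3,1,0>
#3 <4,1,0>
P:0↔2 J1 <4,2,0>
#4 <5,2,0>
R:4↔3 J1 <5,3,0>
R:1↔3 J1 <5,4,0>
#5 <6,4,0>
C:0↔3 J2 <6,4,1>
P:5↔4 J1 <6,5,1>
#6 <7,5,1>
P:5↔6 J1 <7,6,1>
R:6↔3 J1 <7,7,1>
C:0↔5 J2 <7,7,2>
#7 <8,7,2>
P:2↔7 J1 <8,8,2>
C:2↔5 J2 <8,8,3>
R:7↔4 J1 <8,9,3>
3×7 − 2×9 − 1×3 = 0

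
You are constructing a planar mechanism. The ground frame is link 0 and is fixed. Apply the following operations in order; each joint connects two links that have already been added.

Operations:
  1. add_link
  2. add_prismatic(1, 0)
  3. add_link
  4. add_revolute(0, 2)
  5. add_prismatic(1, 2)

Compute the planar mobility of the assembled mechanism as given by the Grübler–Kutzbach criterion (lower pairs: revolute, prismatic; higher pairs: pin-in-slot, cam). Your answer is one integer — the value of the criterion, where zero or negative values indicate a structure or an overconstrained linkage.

M = 0

link 0 = ground. State L|J1|J2 = 1|0|0
+link1  2|0|0
P(1,0) f=1→J1  2|1|0
+link2  3|1|0
R(0,2) f=1→J1  3|2|0
P(1,2) f=1→J1  3|3|0
M = 3(3−1)−2·3−0 = 6−6−0 = 0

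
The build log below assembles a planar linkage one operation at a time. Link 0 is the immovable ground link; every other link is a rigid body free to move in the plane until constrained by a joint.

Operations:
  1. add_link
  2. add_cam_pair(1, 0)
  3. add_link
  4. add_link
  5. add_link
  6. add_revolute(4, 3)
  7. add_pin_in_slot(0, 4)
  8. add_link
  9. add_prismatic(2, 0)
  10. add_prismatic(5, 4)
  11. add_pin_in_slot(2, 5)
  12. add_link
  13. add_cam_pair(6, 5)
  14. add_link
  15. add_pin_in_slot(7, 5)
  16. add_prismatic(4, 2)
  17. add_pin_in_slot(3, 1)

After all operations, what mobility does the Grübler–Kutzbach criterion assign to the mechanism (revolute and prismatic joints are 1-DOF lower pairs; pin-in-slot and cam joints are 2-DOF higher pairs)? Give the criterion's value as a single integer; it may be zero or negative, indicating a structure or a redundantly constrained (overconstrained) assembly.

ground; <1,0,0>
#1 <2,0,0>
C:1↔0 J2 <2,0,1>
#2 <3,0,1>
#3 <4,0,1>
#4 <5,0,1>
R:4↔3 J1 <5,1,1>
PS:0↔4 J2 <5,1,2>
#5 <6,1,2>
P:2↔0 J1 <6,2,2>
P:5↔4 J1 <6,3,2>
PS:2↔5 J2 <6,3,3>
#6 <7,3,3>
C:6↔5 J2 <7,3,4>
#7 <8,3,4>
PS:7↔5 J2 <8,3,5>
P:4↔2 J1 <8,4,5>
PS:3↔1 J2 <8,4,6>
3×7 − 2×4 − 1×6 = 7

M = 7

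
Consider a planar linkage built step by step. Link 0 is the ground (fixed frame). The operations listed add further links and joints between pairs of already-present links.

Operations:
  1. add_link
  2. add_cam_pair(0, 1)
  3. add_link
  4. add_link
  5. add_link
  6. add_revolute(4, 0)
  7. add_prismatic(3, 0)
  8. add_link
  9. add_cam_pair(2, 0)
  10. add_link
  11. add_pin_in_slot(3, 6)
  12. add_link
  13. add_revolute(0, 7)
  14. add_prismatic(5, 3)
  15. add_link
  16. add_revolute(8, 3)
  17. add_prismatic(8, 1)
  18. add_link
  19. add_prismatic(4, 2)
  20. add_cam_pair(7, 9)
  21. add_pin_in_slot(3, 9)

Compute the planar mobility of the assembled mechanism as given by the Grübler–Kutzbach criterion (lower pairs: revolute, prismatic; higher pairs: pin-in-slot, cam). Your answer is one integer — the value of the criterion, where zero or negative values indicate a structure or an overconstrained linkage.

ground; <1,0,0>
#1 <2,0,0>
C:0↔1 J2 <2,0,1>
#2 <3,0,1>
#3 <4,0,1>
#4 <5,0,1>
R:4↔0 J1 <5,1,1>
P:3↔0 J1 <5,2,1>
#5 <6,2,1>
C:2↔0 J2 <6,2,2>
#6 <7,2,2>
PS:3↔6 J2 <7,2,3>
#7 <8,2,3>
R:0↔7 J1 <8,3,3>
P:5↔3 J1 <8,4,3>
#8 <9,4,3>
R:8↔3 J1 <9,5,3>
P:8↔1 J1 <9,6,3>
#9 <10,6,3>
P:4↔2 J1 <10,7,3>
C:7↔9 J2 <10,7,4>
PS:3↔9 J2 <10,7,5>
3×9 − 2×7 − 1×5 = 8

M = 8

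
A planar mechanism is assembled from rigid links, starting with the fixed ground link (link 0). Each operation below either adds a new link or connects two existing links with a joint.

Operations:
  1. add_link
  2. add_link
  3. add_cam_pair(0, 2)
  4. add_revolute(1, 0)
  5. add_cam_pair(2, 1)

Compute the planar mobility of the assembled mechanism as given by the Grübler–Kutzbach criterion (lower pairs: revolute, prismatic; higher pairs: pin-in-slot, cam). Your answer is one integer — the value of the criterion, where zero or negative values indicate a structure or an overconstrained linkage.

M = 2

ground; <1,0,0>
#1 <2,0,0>
#2 <3,0,0>
C:0↔2 J2 <3,0,1>
R:1↔0 J1 <3,1,1>
C:2↔1 J2 <3,1,2>
3×2 − 2×1 − 1×2 = 2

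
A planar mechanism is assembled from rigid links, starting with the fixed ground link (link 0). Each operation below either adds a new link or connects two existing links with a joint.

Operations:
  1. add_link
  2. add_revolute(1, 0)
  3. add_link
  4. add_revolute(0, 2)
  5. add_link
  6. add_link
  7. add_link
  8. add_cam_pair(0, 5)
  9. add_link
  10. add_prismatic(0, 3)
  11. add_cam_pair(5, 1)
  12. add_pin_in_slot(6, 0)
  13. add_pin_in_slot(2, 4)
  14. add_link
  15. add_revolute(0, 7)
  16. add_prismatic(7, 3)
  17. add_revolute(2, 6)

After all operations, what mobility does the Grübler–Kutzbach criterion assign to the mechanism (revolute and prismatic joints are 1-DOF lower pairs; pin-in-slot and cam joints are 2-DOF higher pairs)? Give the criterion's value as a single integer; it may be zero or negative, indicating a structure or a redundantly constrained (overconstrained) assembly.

M = 5

L=1 J1=0 J2=0
add link → L=2 J1=0 J2=0
R@1,0 dof=1 J1 → L=2 J1=1 J2=0
add link → L=3 J1=1 J2=0
R@0,2 dof=1 J1 → L=3 J1=2 J2=0
add link → L=4 J1=2 J2=0
add link → L=5 J1=2 J2=0
add link → L=6 J1=2 J2=0
C@0,5 dof=2 J2 → L=6 J1=2 J2=1
add link → L=7 J1=2 J2=1
P@0,3 dof=1 J1 → L=7 J1=3 J2=1
C@5,1 dof=2 J2 → L=7 J1=3 J2=2
PS@6,0 dof=2 J2 → L=7 J1=3 J2=3
PS@2,4 dof=2 J2 → L=7 J1=3 J2=4
add link → L=8 J1=3 J2=4
R@0,7 dof=1 J1 → L=8 J1=4 J2=4
P@7,3 dof=1 J1 → L=8 J1=5 J2=4
R@2,6 dof=1 J1 → L=8 J1=6 J2=4
M=3(L−1)−2J1−J2=3·7−2·6−4=5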